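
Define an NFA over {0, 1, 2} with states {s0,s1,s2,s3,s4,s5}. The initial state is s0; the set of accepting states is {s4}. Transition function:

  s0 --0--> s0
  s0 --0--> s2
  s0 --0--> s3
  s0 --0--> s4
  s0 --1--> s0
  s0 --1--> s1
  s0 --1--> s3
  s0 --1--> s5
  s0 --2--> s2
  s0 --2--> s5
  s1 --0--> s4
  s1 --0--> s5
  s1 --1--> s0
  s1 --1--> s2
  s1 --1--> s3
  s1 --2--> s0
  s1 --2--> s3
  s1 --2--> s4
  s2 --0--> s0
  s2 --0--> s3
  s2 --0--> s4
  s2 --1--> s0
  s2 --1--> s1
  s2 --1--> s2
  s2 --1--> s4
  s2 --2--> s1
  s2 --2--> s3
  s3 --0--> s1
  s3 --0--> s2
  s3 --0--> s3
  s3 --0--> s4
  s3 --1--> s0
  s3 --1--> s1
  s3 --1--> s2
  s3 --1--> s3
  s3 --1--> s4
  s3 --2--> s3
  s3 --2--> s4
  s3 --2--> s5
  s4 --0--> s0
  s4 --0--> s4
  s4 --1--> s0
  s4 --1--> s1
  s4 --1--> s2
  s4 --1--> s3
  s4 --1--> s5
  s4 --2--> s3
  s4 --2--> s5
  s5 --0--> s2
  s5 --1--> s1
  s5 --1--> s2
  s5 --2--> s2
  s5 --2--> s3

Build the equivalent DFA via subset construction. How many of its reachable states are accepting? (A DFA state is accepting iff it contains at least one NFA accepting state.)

7

Start state of the DFA: {s0}.
{s0} --0--> {s0,s2,s3,s4}  [new]
{s0} --1--> {s0,s1,s3,s5}  [new]
{s0} --2--> {s2,s5}  [new]
{s0,s2,s3,s4} --0--> {s0,s1,s2,s3,s4}  [new]
{s0,s2,s3,s4} --1--> {s0,s1,s2,s3,s4,s5}  [new]
{s0,s2,s3,s4} --2--> {s1,s2,s3,s4,s5}  [new]
{s0,s1,s3,s5} --0--> {s0,s1,s2,s3,s4,s5}  [seen]
{s0,s1,s3,s5} --1--> {s0,s1,s2,s3,s4,s5}  [seen]
{s0,s1,s3,s5} --2--> {s0,s2,s3,s4,s5}  [new]
{s2,s5} --0--> {s0,s2,s3,s4}  [seen]
{s2,s5} --1--> {s0,s1,s2,s4}  [new]
{s2,s5} --2--> {s1,s2,s3}  [new]
{s0,s1,s2,s3,s4} --0--> {s0,s1,s2,s3,s4,s5}  [seen]
{s0,s1,s2,s3,s4} --1--> {s0,s1,s2,s3,s4,s5}  [seen]
{s0,s1,s2,s3,s4} --2--> {s0,s1,s2,s3,s4,s5}  [seen]
{s0,s1,s2,s3,s4,s5} --0--> {s0,s1,s2,s3,s4,s5}  [seen]
{s0,s1,s2,s3,s4,s5} --1--> {s0,s1,s2,s3,s4,s5}  [seen]
{s0,s1,s2,s3,s4,s5} --2--> {s0,s1,s2,s3,s4,s5}  [seen]
{s1,s2,s3,s4,s5} --0--> {s0,s1,s2,s3,s4,s5}  [seen]
{s1,s2,s3,s4,s5} --1--> {s0,s1,s2,s3,s4,s5}  [seen]
{s1,s2,s3,s4,s5} --2--> {s0,s1,s2,s3,s4,s5}  [seen]
{s0,s2,s3,s4,s5} --0--> {s0,s1,s2,s3,s4}  [seen]
{s0,s2,s3,s4,s5} --1--> {s0,s1,s2,s3,s4,s5}  [seen]
{s0,s2,s3,s4,s5} --2--> {s1,s2,s3,s4,s5}  [seen]
{s0,s1,s2,s4} --0--> {s0,s2,s3,s4,s5}  [seen]
{s0,s1,s2,s4} --1--> {s0,s1,s2,s3,s4,s5}  [seen]
{s0,s1,s2,s4} --2--> {s0,s1,s2,s3,s4,s5}  [seen]
{s1,s2,s3} --0--> {s0,s1,s2,s3,s4,s5}  [seen]
{s1,s2,s3} --1--> {s0,s1,s2,s3,s4}  [seen]
{s1,s2,s3} --2--> {s0,s1,s3,s4,s5}  [new]
{s0,s1,s3,s4,s5} --0--> {s0,s1,s2,s3,s4,s5}  [seen]
{s0,s1,s3,s4,s5} --1--> {s0,s1,s2,s3,s4,s5}  [seen]
{s0,s1,s3,s4,s5} --2--> {s0,s2,s3,s4,s5}  [seen]
Reachable DFA states: {s0}, {s0,s2,s3,s4}, {s0,s1,s3,s5}, {s2,s5}, {s0,s1,s2,s3,s4}, {s0,s1,s2,s3,s4,s5}, {s1,s2,s3,s4,s5}, {s0,s2,s3,s4,s5}, {s0,s1,s2,s4}, {s1,s2,s3}, {s0,s1,s3,s4,s5}.
Accepting DFA states (contain an NFA accepting state): {s0,s2,s3,s4}, {s0,s1,s2,s3,s4}, {s0,s1,s2,s3,s4,s5}, {s1,s2,s3,s4,s5}, {s0,s2,s3,s4,s5}, {s0,s1,s2,s4}, {s0,s1,s3,s4,s5}.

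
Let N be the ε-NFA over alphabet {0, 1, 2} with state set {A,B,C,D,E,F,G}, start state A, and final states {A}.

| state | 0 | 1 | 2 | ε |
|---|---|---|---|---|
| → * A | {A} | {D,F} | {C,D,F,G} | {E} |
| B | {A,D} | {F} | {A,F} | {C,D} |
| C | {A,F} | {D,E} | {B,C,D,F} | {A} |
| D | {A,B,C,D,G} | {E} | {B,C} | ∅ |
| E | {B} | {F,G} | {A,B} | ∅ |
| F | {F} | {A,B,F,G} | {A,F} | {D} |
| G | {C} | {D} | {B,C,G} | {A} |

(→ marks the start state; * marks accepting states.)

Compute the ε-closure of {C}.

Begin with {C}.
C →ε {A}; add A.
A →ε {E}; add E.
ε-closure = {A,C,E}.

{A,C,E}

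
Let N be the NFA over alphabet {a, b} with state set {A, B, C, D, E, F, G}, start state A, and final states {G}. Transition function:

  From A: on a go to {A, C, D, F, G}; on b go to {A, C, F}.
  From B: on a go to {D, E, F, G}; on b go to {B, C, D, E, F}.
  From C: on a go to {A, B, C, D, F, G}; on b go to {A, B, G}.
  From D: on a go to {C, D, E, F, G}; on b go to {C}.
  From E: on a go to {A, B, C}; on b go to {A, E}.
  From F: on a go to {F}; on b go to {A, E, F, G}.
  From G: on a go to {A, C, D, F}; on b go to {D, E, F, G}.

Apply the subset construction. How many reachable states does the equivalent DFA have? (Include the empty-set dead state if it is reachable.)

6

Start state of the DFA: {A}.
{A} --a--> {A, C, D, F, G}  [new]
{A} --b--> {A, C, F}  [new]
{A, C, D, F, G} --a--> {A, B, C, D, E, F, G}  [new]
{A, C, D, F, G} --b--> {A, B, C, D, E, F, G}  [seen]
{A, C, F} --a--> {A, B, C, D, F, G}  [new]
{A, C, F} --b--> {A, B, C, E, F, G}  [new]
{A, B, C, D, E, F, G} --a--> {A, B, C, D, E, F, G}  [seen]
{A, B, C, D, E, F, G} --b--> {A, B, C, D, E, F, G}  [seen]
{A, B, C, D, F, G} --a--> {A, B, C, D, E, F, G}  [seen]
{A, B, C, D, F, G} --b--> {A, B, C, D, E, F, G}  [seen]
{A, B, C, E, F, G} --a--> {A, B, C, D, E, F, G}  [seen]
{A, B, C, E, F, G} --b--> {A, B, C, D, E, F, G}  [seen]
Reachable DFA states: {A}, {A, C, D, F, G}, {A, C, F}, {A, B, C, D, E, F, G}, {A, B, C, D, F, G}, {A, B, C, E, F, G}.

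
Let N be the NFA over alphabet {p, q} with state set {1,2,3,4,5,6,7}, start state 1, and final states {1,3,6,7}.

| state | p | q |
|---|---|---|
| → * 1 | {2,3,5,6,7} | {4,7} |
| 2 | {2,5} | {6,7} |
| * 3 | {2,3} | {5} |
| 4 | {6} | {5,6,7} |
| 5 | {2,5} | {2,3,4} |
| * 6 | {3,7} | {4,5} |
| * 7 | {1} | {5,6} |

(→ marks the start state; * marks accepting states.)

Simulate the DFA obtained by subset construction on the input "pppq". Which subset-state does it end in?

Start: {1}.
δ(1,p) = {2,3,5,6,7}.
Union: {2,3,5,6,7}.
After p: {2,3,5,6,7}.
δ(2,p) = {2,5}; δ(3,p) = {2,3}; δ(5,p) = {2,5}; δ(6,p) = {3,7}; δ(7,p) = {1}.
Union: {1,2,3,5,7}.
After p: {1,2,3,5,7}.
δ(1,p) = {2,3,5,6,7}; δ(2,p) = {2,5}; δ(3,p) = {2,3}; δ(5,p) = {2,5}; δ(7,p) = {1}.
Union: {1,2,3,5,6,7}.
After p: {1,2,3,5,6,7}.
δ(1,q) = {4,7}; δ(2,q) = {6,7}; δ(3,q) = {5}; δ(5,q) = {2,3,4}; δ(6,q) = {4,5}; δ(7,q) = {5,6}.
Union: {2,3,4,5,6,7}.
After q: {2,3,4,5,6,7}.

{2,3,4,5,6,7}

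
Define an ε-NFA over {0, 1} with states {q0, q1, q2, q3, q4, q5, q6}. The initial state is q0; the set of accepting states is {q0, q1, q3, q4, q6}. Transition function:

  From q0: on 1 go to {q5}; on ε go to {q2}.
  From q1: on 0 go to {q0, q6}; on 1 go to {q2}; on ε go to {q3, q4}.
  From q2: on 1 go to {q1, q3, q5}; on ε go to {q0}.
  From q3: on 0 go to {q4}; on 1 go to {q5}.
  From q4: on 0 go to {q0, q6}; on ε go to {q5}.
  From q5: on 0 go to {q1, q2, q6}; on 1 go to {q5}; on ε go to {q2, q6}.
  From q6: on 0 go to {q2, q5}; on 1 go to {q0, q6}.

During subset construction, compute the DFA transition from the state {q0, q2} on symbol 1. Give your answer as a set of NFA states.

{q0, q1, q2, q3, q4, q5, q6}

δ(q0,1) = {q5}; δ(q2,1) = {q1, q3, q5}.
Union: {q1, q3, q5}.
ε-closure gives {q0, q1, q2, q3, q4, q5, q6}.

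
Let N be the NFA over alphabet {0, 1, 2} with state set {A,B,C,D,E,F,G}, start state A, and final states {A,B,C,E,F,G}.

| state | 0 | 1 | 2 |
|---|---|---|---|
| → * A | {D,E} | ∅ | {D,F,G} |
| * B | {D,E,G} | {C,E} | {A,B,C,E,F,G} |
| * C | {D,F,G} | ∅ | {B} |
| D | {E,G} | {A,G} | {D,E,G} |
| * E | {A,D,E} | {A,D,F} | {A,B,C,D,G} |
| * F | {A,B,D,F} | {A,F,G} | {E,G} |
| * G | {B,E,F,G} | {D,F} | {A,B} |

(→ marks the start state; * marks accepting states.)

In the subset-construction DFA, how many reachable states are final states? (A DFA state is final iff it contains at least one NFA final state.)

10

Start state of the DFA: {A}.
{A} --0--> {D,E}  [new]
{A} --1--> ∅  [new]
{A} --2--> {D,F,G}  [new]
{D,E} --0--> {A,D,E,G}  [new]
{D,E} --1--> {A,D,F,G}  [new]
{D,E} --2--> {A,B,C,D,E,G}  [new]
∅ --0--> ∅  [seen]
∅ --1--> ∅  [seen]
∅ --2--> ∅  [seen]
{D,F,G} --0--> {A,B,D,E,F,G}  [new]
{D,F,G} --1--> {A,D,F,G}  [seen]
{D,F,G} --2--> {A,B,D,E,G}  [new]
{A,D,E,G} --0--> {A,B,D,E,F,G}  [seen]
{A,D,E,G} --1--> {A,D,F,G}  [seen]
{A,D,E,G} --2--> {A,B,C,D,E,F,G}  [new]
{A,D,F,G} --0--> {A,B,D,E,F,G}  [seen]
{A,D,F,G} --1--> {A,D,F,G}  [seen]
{A,D,F,G} --2--> {A,B,D,E,F,G}  [seen]
{A,B,C,D,E,G} --0--> {A,B,D,E,F,G}  [seen]
{A,B,C,D,E,G} --1--> {A,C,D,E,F,G}  [new]
{A,B,C,D,E,G} --2--> {A,B,C,D,E,F,G}  [seen]
{A,B,D,E,F,G} --0--> {A,B,D,E,F,G}  [seen]
{A,B,D,E,F,G} --1--> {A,C,D,E,F,G}  [seen]
{A,B,D,E,F,G} --2--> {A,B,C,D,E,F,G}  [seen]
{A,B,D,E,G} --0--> {A,B,D,E,F,G}  [seen]
{A,B,D,E,G} --1--> {A,C,D,E,F,G}  [seen]
{A,B,D,E,G} --2--> {A,B,C,D,E,F,G}  [seen]
{A,B,C,D,E,F,G} --0--> {A,B,D,E,F,G}  [seen]
{A,B,C,D,E,F,G} --1--> {A,C,D,E,F,G}  [seen]
{A,B,C,D,E,F,G} --2--> {A,B,C,D,E,F,G}  [seen]
{A,C,D,E,F,G} --0--> {A,B,D,E,F,G}  [seen]
{A,C,D,E,F,G} --1--> {A,D,F,G}  [seen]
{A,C,D,E,F,G} --2--> {A,B,C,D,E,F,G}  [seen]
Reachable DFA states: {A}, {D,E}, ∅, {D,F,G}, {A,D,E,G}, {A,D,F,G}, {A,B,C,D,E,G}, {A,B,D,E,F,G}, {A,B,D,E,G}, {A,B,C,D,E,F,G}, {A,C,D,E,F,G}.
Accepting DFA states (contain an NFA accepting state): {A}, {D,E}, {D,F,G}, {A,D,E,G}, {A,D,F,G}, {A,B,C,D,E,G}, {A,B,D,E,F,G}, {A,B,D,E,G}, {A,B,C,D,E,F,G}, {A,C,D,E,F,G}.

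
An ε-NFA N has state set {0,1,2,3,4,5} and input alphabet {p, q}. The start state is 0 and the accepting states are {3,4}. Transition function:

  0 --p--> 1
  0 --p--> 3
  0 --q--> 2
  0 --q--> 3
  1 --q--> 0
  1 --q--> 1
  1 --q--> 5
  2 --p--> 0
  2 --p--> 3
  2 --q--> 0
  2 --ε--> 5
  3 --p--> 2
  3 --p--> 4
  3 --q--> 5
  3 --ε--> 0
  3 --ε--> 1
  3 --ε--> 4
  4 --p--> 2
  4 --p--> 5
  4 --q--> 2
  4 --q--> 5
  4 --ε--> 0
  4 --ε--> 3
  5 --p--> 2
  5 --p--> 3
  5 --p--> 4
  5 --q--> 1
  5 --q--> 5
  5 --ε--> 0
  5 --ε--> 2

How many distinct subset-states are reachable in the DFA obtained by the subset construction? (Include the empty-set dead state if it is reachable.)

Start state of the DFA: {0} (ε-closure of the NFA start).
{0} --p--> {0,1,3,4}  [new]
{0} --q--> {0,1,2,3,4,5}  [new]
{0,1,3,4} --p--> {0,1,2,3,4,5}  [seen]
{0,1,3,4} --q--> {0,1,2,3,4,5}  [seen]
{0,1,2,3,4,5} --p--> {0,1,2,3,4,5}  [seen]
{0,1,2,3,4,5} --q--> {0,1,2,3,4,5}  [seen]
Reachable DFA states: {0}, {0,1,3,4}, {0,1,2,3,4,5}.

3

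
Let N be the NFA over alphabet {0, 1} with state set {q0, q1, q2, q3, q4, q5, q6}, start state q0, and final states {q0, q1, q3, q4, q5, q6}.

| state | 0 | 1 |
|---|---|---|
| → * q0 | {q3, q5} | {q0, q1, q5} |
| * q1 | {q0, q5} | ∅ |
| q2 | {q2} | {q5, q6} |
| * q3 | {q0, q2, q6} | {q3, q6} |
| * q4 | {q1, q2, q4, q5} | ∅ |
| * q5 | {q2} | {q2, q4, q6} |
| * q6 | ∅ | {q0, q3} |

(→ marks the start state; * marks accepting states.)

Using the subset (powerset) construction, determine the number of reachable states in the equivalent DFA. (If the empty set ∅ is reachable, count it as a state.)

Start state of the DFA: {q0}.
{q0} --0--> {q3, q5}  [new]
{q0} --1--> {q0, q1, q5}  [new]
{q3, q5} --0--> {q0, q2, q6}  [new]
{q3, q5} --1--> {q2, q3, q4, q6}  [new]
{q0, q1, q5} --0--> {q0, q2, q3, q5}  [new]
{q0, q1, q5} --1--> {q0, q1, q2, q4, q5, q6}  [new]
{q0, q2, q6} --0--> {q2, q3, q5}  [new]
{q0, q2, q6} --1--> {q0, q1, q3, q5, q6}  [new]
{q2, q3, q4, q6} --0--> {q0, q1, q2, q4, q5, q6}  [seen]
{q2, q3, q4, q6} --1--> {q0, q3, q5, q6}  [new]
{q0, q2, q3, q5} --0--> {q0, q2, q3, q5, q6}  [new]
{q0, q2, q3, q5} --1--> {q0, q1, q2, q3, q4, q5, q6}  [new]
{q0, q1, q2, q4, q5, q6} --0--> {q0, q1, q2, q3, q4, q5}  [new]
{q0, q1, q2, q4, q5, q6} --1--> {q0, q1, q2, q3, q4, q5, q6}  [seen]
{q2, q3, q5} --0--> {q0, q2, q6}  [seen]
{q2, q3, q5} --1--> {q2, q3, q4, q5, q6}  [new]
{q0, q1, q3, q5, q6} --0--> {q0, q2, q3, q5, q6}  [seen]
{q0, q1, q3, q5, q6} --1--> {q0, q1, q2, q3, q4, q5, q6}  [seen]
{q0, q3, q5, q6} --0--> {q0, q2, q3, q5, q6}  [seen]
{q0, q3, q5, q6} --1--> {q0, q1, q2, q3, q4, q5, q6}  [seen]
{q0, q2, q3, q5, q6} --0--> {q0, q2, q3, q5, q6}  [seen]
{q0, q2, q3, q5, q6} --1--> {q0, q1, q2, q3, q4, q5, q6}  [seen]
{q0, q1, q2, q3, q4, q5, q6} --0--> {q0, q1, q2, q3, q4, q5, q6}  [seen]
{q0, q1, q2, q3, q4, q5, q6} --1--> {q0, q1, q2, q3, q4, q5, q6}  [seen]
{q0, q1, q2, q3, q4, q5} --0--> {q0, q1, q2, q3, q4, q5, q6}  [seen]
{q0, q1, q2, q3, q4, q5} --1--> {q0, q1, q2, q3, q4, q5, q6}  [seen]
{q2, q3, q4, q5, q6} --0--> {q0, q1, q2, q4, q5, q6}  [seen]
{q2, q3, q4, q5, q6} --1--> {q0, q2, q3, q4, q5, q6}  [new]
{q0, q2, q3, q4, q5, q6} --0--> {q0, q1, q2, q3, q4, q5, q6}  [seen]
{q0, q2, q3, q4, q5, q6} --1--> {q0, q1, q2, q3, q4, q5, q6}  [seen]
Reachable DFA states: {q0}, {q3, q5}, {q0, q1, q5}, {q0, q2, q6}, {q2, q3, q4, q6}, {q0, q2, q3, q5}, {q0, q1, q2, q4, q5, q6}, {q2, q3, q5}, {q0, q1, q3, q5, q6}, {q0, q3, q5, q6}, {q0, q2, q3, q5, q6}, {q0, q1, q2, q3, q4, q5, q6}, {q0, q1, q2, q3, q4, q5}, {q2, q3, q4, q5, q6}, {q0, q2, q3, q4, q5, q6}.

15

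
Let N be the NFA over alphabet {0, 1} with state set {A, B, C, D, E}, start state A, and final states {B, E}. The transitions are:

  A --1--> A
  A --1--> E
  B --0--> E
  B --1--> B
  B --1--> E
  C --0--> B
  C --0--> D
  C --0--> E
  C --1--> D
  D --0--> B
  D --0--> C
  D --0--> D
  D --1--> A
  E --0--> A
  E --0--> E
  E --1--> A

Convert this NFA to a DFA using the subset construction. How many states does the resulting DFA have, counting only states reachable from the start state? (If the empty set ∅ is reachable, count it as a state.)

Start state of the DFA: {A}.
{A} --0--> ∅  [new]
{A} --1--> {A, E}  [new]
∅ --0--> ∅  [seen]
∅ --1--> ∅  [seen]
{A, E} --0--> {A, E}  [seen]
{A, E} --1--> {A, E}  [seen]
Reachable DFA states: {A}, ∅, {A, E}.

3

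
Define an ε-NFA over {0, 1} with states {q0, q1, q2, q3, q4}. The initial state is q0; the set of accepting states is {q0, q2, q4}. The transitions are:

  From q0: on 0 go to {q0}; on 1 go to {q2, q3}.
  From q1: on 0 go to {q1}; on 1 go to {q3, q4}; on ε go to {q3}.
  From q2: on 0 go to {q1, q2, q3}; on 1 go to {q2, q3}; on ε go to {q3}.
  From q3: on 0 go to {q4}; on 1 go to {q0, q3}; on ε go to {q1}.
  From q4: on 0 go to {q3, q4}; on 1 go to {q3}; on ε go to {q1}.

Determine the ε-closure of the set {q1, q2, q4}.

Begin with {q1, q2, q4}.
q1 →ε {q3}; add q3.
ε-closure = {q1, q2, q3, q4}.

{q1, q2, q3, q4}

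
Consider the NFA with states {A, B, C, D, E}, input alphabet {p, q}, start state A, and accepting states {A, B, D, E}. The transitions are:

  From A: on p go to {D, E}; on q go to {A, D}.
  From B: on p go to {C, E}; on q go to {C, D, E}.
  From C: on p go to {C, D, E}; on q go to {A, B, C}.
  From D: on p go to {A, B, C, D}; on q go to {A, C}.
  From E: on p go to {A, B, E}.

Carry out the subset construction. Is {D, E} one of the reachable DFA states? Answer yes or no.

Start state of the DFA: {A}.
{A} --p--> {D, E}  [new]
{A} --q--> {A, D}  [new]
{D, E} --p--> {A, B, C, D, E}  [new]
{D, E} --q--> {A, C}  [new]
{A, D} --p--> {A, B, C, D, E}  [seen]
{A, D} --q--> {A, C, D}  [new]
{A, B, C, D, E} --p--> {A, B, C, D, E}  [seen]
{A, B, C, D, E} --q--> {A, B, C, D, E}  [seen]
{A, C} --p--> {C, D, E}  [new]
{A, C} --q--> {A, B, C, D}  [new]
{A, C, D} --p--> {A, B, C, D, E}  [seen]
{A, C, D} --q--> {A, B, C, D}  [seen]
{C, D, E} --p--> {A, B, C, D, E}  [seen]
{C, D, E} --q--> {A, B, C}  [new]
{A, B, C, D} --p--> {A, B, C, D, E}  [seen]
{A, B, C, D} --q--> {A, B, C, D, E}  [seen]
{A, B, C} --p--> {C, D, E}  [seen]
{A, B, C} --q--> {A, B, C, D, E}  [seen]
Reachable DFA states: {A}, {D, E}, {A, D}, {A, B, C, D, E}, {A, C}, {A, C, D}, {C, D, E}, {A, B, C, D}, {A, B, C}.
{D, E} is among them.

yes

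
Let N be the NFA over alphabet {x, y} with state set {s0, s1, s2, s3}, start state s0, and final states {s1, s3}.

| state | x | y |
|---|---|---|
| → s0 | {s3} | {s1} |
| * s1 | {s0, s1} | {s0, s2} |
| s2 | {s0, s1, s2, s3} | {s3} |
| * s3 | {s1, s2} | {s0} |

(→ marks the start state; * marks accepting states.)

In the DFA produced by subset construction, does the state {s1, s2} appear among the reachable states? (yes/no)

yes

Start state of the DFA: {s0}.
{s0} --x--> {s3}  [new]
{s0} --y--> {s1}  [new]
{s3} --x--> {s1, s2}  [new]
{s3} --y--> {s0}  [seen]
{s1} --x--> {s0, s1}  [new]
{s1} --y--> {s0, s2}  [new]
{s1, s2} --x--> {s0, s1, s2, s3}  [new]
{s1, s2} --y--> {s0, s2, s3}  [new]
{s0, s1} --x--> {s0, s1, s3}  [new]
{s0, s1} --y--> {s0, s1, s2}  [new]
{s0, s2} --x--> {s0, s1, s2, s3}  [seen]
{s0, s2} --y--> {s1, s3}  [new]
{s0, s1, s2, s3} --x--> {s0, s1, s2, s3}  [seen]
{s0, s1, s2, s3} --y--> {s0, s1, s2, s3}  [seen]
{s0, s2, s3} --x--> {s0, s1, s2, s3}  [seen]
{s0, s2, s3} --y--> {s0, s1, s3}  [seen]
{s0, s1, s3} --x--> {s0, s1, s2, s3}  [seen]
{s0, s1, s3} --y--> {s0, s1, s2}  [seen]
{s0, s1, s2} --x--> {s0, s1, s2, s3}  [seen]
{s0, s1, s2} --y--> {s0, s1, s2, s3}  [seen]
{s1, s3} --x--> {s0, s1, s2}  [seen]
{s1, s3} --y--> {s0, s2}  [seen]
Reachable DFA states: {s0}, {s3}, {s1}, {s1, s2}, {s0, s1}, {s0, s2}, {s0, s1, s2, s3}, {s0, s2, s3}, {s0, s1, s3}, {s0, s1, s2}, {s1, s3}.
{s1, s2} is among them.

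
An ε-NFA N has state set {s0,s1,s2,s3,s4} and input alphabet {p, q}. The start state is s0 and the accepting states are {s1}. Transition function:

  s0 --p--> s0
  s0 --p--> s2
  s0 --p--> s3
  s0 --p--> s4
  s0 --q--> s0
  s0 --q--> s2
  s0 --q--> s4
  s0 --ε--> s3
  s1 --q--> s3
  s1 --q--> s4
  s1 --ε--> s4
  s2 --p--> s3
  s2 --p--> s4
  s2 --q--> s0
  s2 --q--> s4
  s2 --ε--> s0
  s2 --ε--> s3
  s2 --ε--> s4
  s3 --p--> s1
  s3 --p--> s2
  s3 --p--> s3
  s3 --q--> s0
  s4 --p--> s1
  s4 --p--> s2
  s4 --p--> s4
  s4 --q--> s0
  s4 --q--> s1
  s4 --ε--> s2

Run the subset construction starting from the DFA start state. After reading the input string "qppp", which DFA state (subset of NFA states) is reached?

Start: {s0,s3}.
δ(s0,q) = {s0,s2,s4}; δ(s3,q) = {s0}.
Union: {s0,s2,s4}.
ε-closure gives {s0,s2,s3,s4}.
After q: {s0,s2,s3,s4}.
δ(s0,p) = {s0,s2,s3,s4}; δ(s2,p) = {s3,s4}; δ(s3,p) = {s1,s2,s3}; δ(s4,p) = {s1,s2,s4}.
Union: {s0,s1,s2,s3,s4}.
After p: {s0,s1,s2,s3,s4}.
δ(s0,p) = {s0,s2,s3,s4}; δ(s1,p) = ∅; δ(s2,p) = {s3,s4}; δ(s3,p) = {s1,s2,s3}; δ(s4,p) = {s1,s2,s4}.
Union: {s0,s1,s2,s3,s4}.
After p: {s0,s1,s2,s3,s4}.
δ(s0,p) = {s0,s2,s3,s4}; δ(s1,p) = ∅; δ(s2,p) = {s3,s4}; δ(s3,p) = {s1,s2,s3}; δ(s4,p) = {s1,s2,s4}.
Union: {s0,s1,s2,s3,s4}.
After p: {s0,s1,s2,s3,s4}.

{s0,s1,s2,s3,s4}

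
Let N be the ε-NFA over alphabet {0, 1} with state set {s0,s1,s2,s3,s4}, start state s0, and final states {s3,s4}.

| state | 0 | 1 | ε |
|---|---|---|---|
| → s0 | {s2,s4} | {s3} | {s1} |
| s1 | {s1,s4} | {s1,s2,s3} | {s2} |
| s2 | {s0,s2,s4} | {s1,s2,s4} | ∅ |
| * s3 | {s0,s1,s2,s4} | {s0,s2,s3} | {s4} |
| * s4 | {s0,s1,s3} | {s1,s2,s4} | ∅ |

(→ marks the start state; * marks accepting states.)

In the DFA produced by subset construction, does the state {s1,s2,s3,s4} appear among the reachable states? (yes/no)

Start state of the DFA: {s0,s1,s2} (ε-closure of the NFA start).
{s0,s1,s2} --0--> {s0,s1,s2,s4}  [new]
{s0,s1,s2} --1--> {s1,s2,s3,s4}  [new]
{s0,s1,s2,s4} --0--> {s0,s1,s2,s3,s4}  [new]
{s0,s1,s2,s4} --1--> {s1,s2,s3,s4}  [seen]
{s1,s2,s3,s4} --0--> {s0,s1,s2,s3,s4}  [seen]
{s1,s2,s3,s4} --1--> {s0,s1,s2,s3,s4}  [seen]
{s0,s1,s2,s3,s4} --0--> {s0,s1,s2,s3,s4}  [seen]
{s0,s1,s2,s3,s4} --1--> {s0,s1,s2,s3,s4}  [seen]
Reachable DFA states: {s0,s1,s2}, {s0,s1,s2,s4}, {s1,s2,s3,s4}, {s0,s1,s2,s3,s4}.
{s1,s2,s3,s4} is among them.

yes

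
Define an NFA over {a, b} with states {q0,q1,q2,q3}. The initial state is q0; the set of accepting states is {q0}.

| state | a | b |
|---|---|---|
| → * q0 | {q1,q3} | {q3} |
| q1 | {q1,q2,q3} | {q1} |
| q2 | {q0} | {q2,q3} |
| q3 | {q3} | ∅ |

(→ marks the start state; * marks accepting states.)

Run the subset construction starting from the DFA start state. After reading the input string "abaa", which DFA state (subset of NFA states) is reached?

{q0,q1,q2,q3}

Start: {q0}.
δ(q0,a) = {q1,q3}.
Union: {q1,q3}.
After a: {q1,q3}.
δ(q1,b) = {q1}; δ(q3,b) = ∅.
Union: {q1}.
After b: {q1}.
δ(q1,a) = {q1,q2,q3}.
Union: {q1,q2,q3}.
After a: {q1,q2,q3}.
δ(q1,a) = {q1,q2,q3}; δ(q2,a) = {q0}; δ(q3,a) = {q3}.
Union: {q0,q1,q2,q3}.
After a: {q0,q1,q2,q3}.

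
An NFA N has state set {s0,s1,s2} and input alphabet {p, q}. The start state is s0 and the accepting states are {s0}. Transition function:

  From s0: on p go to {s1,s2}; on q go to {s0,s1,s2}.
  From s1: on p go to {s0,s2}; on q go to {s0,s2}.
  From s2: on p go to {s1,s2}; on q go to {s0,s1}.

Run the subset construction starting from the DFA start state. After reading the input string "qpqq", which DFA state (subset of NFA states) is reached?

{s0,s1,s2}

Start: {s0}.
δ(s0,q) = {s0,s1,s2}.
Union: {s0,s1,s2}.
After q: {s0,s1,s2}.
δ(s0,p) = {s1,s2}; δ(s1,p) = {s0,s2}; δ(s2,p) = {s1,s2}.
Union: {s0,s1,s2}.
After p: {s0,s1,s2}.
δ(s0,q) = {s0,s1,s2}; δ(s1,q) = {s0,s2}; δ(s2,q) = {s0,s1}.
Union: {s0,s1,s2}.
After q: {s0,s1,s2}.
δ(s0,q) = {s0,s1,s2}; δ(s1,q) = {s0,s2}; δ(s2,q) = {s0,s1}.
Union: {s0,s1,s2}.
After q: {s0,s1,s2}.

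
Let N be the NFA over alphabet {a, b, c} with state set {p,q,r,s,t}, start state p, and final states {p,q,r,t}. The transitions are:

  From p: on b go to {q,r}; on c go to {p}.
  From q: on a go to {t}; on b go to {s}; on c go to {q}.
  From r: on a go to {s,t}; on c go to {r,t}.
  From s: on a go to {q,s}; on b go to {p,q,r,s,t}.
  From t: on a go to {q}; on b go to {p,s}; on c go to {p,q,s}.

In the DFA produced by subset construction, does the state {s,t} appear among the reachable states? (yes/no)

Start state of the DFA: {p}.
{p} --a--> ∅  [new]
{p} --b--> {q,r}  [new]
{p} --c--> {p}  [seen]
∅ --a--> ∅  [seen]
∅ --b--> ∅  [seen]
∅ --c--> ∅  [seen]
{q,r} --a--> {s,t}  [new]
{q,r} --b--> {s}  [new]
{q,r} --c--> {q,r,t}  [new]
{s,t} --a--> {q,s}  [new]
{s,t} --b--> {p,q,r,s,t}  [new]
{s,t} --c--> {p,q,s}  [new]
{s} --a--> {q,s}  [seen]
{s} --b--> {p,q,r,s,t}  [seen]
{s} --c--> ∅  [seen]
{q,r,t} --a--> {q,s,t}  [new]
{q,r,t} --b--> {p,s}  [new]
{q,r,t} --c--> {p,q,r,s,t}  [seen]
{q,s} --a--> {q,s,t}  [seen]
{q,s} --b--> {p,q,r,s,t}  [seen]
{q,s} --c--> {q}  [new]
{p,q,r,s,t} --a--> {q,s,t}  [seen]
{p,q,r,s,t} --b--> {p,q,r,s,t}  [seen]
{p,q,r,s,t} --c--> {p,q,r,s,t}  [seen]
{p,q,s} --a--> {q,s,t}  [seen]
{p,q,s} --b--> {p,q,r,s,t}  [seen]
{p,q,s} --c--> {p,q}  [new]
{q,s,t} --a--> {q,s,t}  [seen]
{q,s,t} --b--> {p,q,r,s,t}  [seen]
{q,s,t} --c--> {p,q,s}  [seen]
{p,s} --a--> {q,s}  [seen]
{p,s} --b--> {p,q,r,s,t}  [seen]
{p,s} --c--> {p}  [seen]
{q} --a--> {t}  [new]
{q} --b--> {s}  [seen]
{q} --c--> {q}  [seen]
{p,q} --a--> {t}  [seen]
{p,q} --b--> {q,r,s}  [new]
{p,q} --c--> {p,q}  [seen]
{t} --a--> {q}  [seen]
{t} --b--> {p,s}  [seen]
{t} --c--> {p,q,s}  [seen]
{q,r,s} --a--> {q,s,t}  [seen]
{q,r,s} --b--> {p,q,r,s,t}  [seen]
{q,r,s} --c--> {q,r,t}  [seen]
Reachable DFA states: {p}, ∅, {q,r}, {s,t}, {s}, {q,r,t}, {q,s}, {p,q,r,s,t}, {p,q,s}, {q,s,t}, {p,s}, {q}, {p,q}, {t}, {q,r,s}.
{s,t} is among them.

yes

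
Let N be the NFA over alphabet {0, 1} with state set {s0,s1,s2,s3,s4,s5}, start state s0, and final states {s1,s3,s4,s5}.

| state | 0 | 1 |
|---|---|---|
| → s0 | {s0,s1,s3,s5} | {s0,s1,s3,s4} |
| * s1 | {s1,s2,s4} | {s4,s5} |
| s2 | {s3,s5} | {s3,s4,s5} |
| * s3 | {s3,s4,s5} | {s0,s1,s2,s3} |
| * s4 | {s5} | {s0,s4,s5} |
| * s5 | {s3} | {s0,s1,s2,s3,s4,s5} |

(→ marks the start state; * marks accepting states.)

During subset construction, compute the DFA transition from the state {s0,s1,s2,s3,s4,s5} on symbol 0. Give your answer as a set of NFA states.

δ(s0,0) = {s0,s1,s3,s5}; δ(s1,0) = {s1,s2,s4}; δ(s2,0) = {s3,s5}; δ(s3,0) = {s3,s4,s5}; δ(s4,0) = {s5}; δ(s5,0) = {s3}.
Union: {s0,s1,s2,s3,s4,s5}.

{s0,s1,s2,s3,s4,s5}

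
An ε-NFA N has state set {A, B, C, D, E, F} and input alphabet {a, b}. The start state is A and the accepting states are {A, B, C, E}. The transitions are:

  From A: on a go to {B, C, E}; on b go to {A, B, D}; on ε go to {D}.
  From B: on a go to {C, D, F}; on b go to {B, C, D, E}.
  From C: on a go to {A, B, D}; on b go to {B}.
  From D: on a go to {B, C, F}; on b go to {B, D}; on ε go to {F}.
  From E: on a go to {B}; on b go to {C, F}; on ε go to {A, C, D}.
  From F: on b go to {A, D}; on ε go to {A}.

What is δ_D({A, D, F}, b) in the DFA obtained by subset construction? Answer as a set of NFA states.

δ(A,b) = {A, B, D}; δ(D,b) = {B, D}; δ(F,b) = {A, D}.
Union: {A, B, D}.
ε-closure gives {A, B, D, F}.

{A, B, D, F}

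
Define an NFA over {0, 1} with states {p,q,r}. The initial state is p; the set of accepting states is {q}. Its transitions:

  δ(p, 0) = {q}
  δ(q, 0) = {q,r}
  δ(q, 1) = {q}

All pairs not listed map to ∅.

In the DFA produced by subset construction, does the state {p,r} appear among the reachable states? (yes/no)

Start state of the DFA: {p}.
{p} --0--> {q}  [new]
{p} --1--> ∅  [new]
{q} --0--> {q,r}  [new]
{q} --1--> {q}  [seen]
∅ --0--> ∅  [seen]
∅ --1--> ∅  [seen]
{q,r} --0--> {q,r}  [seen]
{q,r} --1--> {q}  [seen]
Reachable DFA states: {p}, {q}, ∅, {q,r}.
{p,r} is not among them.

no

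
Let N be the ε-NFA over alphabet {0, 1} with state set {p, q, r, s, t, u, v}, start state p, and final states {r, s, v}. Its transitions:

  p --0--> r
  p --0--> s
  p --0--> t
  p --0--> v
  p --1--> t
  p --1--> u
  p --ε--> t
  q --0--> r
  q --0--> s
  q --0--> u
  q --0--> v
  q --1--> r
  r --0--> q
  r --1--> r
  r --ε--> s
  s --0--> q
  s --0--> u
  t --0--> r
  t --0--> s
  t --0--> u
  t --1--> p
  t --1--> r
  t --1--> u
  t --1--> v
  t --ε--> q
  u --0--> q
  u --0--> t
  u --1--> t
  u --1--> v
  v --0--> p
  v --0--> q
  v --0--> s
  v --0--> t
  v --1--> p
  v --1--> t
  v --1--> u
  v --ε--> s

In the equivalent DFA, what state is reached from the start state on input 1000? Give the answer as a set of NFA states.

Start: {p, q, t}.
δ(p,1) = {t, u}; δ(q,1) = {r}; δ(t,1) = {p, r, u, v}.
Union: {p, r, t, u, v}.
ε-closure gives {p, q, r, s, t, u, v}.
After 1: {p, q, r, s, t, u, v}.
δ(p,0) = {r, s, t, v}; δ(q,0) = {r, s, u, v}; δ(r,0) = {q}; δ(s,0) = {q, u}; δ(t,0) = {r, s, u}; δ(u,0) = {q, t}; δ(v,0) = {p, q, s, t}.
Union: {p, q, r, s, t, u, v}.
After 0: {p, q, r, s, t, u, v}.
δ(p,0) = {r, s, t, v}; δ(q,0) = {r, s, u, v}; δ(r,0) = {q}; δ(s,0) = {q, u}; δ(t,0) = {r, s, u}; δ(u,0) = {q, t}; δ(v,0) = {p, q, s, t}.
Union: {p, q, r, s, t, u, v}.
After 0: {p, q, r, s, t, u, v}.
δ(p,0) = {r, s, t, v}; δ(q,0) = {r, s, u, v}; δ(r,0) = {q}; δ(s,0) = {q, u}; δ(t,0) = {r, s, u}; δ(u,0) = {q, t}; δ(v,0) = {p, q, s, t}.
Union: {p, q, r, s, t, u, v}.
After 0: {p, q, r, s, t, u, v}.

{p, q, r, s, t, u, v}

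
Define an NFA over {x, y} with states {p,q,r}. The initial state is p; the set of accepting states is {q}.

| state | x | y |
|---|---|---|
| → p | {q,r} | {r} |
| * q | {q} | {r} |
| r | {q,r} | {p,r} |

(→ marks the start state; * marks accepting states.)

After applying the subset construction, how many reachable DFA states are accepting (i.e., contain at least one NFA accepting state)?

1

Start state of the DFA: {p}.
{p} --x--> {q,r}  [new]
{p} --y--> {r}  [new]
{q,r} --x--> {q,r}  [seen]
{q,r} --y--> {p,r}  [new]
{r} --x--> {q,r}  [seen]
{r} --y--> {p,r}  [seen]
{p,r} --x--> {q,r}  [seen]
{p,r} --y--> {p,r}  [seen]
Reachable DFA states: {p}, {q,r}, {r}, {p,r}.
Accepting DFA states (contain an NFA accepting state): {q,r}.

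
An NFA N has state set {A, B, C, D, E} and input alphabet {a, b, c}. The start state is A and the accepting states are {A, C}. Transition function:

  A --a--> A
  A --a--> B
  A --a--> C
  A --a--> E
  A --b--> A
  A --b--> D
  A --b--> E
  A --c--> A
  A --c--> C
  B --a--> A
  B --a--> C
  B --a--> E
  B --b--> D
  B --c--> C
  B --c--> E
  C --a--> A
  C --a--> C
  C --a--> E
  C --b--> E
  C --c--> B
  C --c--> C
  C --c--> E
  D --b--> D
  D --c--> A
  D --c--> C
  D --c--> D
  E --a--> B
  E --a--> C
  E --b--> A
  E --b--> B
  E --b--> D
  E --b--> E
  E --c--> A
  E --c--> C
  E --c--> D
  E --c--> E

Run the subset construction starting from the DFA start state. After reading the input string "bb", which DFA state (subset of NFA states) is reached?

{A, B, D, E}

Start: {A}.
δ(A,b) = {A, D, E}.
Union: {A, D, E}.
After b: {A, D, E}.
δ(A,b) = {A, D, E}; δ(D,b) = {D}; δ(E,b) = {A, B, D, E}.
Union: {A, B, D, E}.
After b: {A, B, D, E}.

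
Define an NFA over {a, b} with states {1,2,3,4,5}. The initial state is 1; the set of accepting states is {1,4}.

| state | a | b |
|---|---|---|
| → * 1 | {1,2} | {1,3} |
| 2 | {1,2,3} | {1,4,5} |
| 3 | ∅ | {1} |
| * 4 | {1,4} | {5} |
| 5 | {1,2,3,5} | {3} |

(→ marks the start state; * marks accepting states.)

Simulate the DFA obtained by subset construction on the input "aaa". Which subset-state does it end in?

Start: {1}.
δ(1,a) = {1,2}.
Union: {1,2}.
After a: {1,2}.
δ(1,a) = {1,2}; δ(2,a) = {1,2,3}.
Union: {1,2,3}.
After a: {1,2,3}.
δ(1,a) = {1,2}; δ(2,a) = {1,2,3}; δ(3,a) = ∅.
Union: {1,2,3}.
After a: {1,2,3}.

{1,2,3}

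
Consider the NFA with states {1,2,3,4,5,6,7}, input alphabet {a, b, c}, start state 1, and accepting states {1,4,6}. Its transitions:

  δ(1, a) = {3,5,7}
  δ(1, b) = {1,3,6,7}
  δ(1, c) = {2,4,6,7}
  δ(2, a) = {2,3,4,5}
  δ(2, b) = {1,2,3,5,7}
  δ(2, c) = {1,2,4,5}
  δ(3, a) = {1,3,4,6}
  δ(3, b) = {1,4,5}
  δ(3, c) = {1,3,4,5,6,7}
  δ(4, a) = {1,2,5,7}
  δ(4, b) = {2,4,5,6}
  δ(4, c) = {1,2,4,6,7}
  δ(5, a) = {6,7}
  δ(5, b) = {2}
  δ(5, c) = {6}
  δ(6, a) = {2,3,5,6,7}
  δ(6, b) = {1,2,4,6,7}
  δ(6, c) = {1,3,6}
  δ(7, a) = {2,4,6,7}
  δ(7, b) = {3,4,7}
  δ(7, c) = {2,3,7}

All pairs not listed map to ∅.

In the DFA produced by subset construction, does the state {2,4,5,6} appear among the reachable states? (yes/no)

Start state of the DFA: {1}.
{1} --a--> {3,5,7}  [new]
{1} --b--> {1,3,6,7}  [new]
{1} --c--> {2,4,6,7}  [new]
{3,5,7} --a--> {1,2,3,4,6,7}  [new]
{3,5,7} --b--> {1,2,3,4,5,7}  [new]
{3,5,7} --c--> {1,2,3,4,5,6,7}  [new]
{1,3,6,7} --a--> {1,2,3,4,5,6,7}  [seen]
{1,3,6,7} --b--> {1,2,3,4,5,6,7}  [seen]
{1,3,6,7} --c--> {1,2,3,4,5,6,7}  [seen]
{2,4,6,7} --a--> {1,2,3,4,5,6,7}  [seen]
{2,4,6,7} --b--> {1,2,3,4,5,6,7}  [seen]
{2,4,6,7} --c--> {1,2,3,4,5,6,7}  [seen]
{1,2,3,4,6,7} --a--> {1,2,3,4,5,6,7}  [seen]
{1,2,3,4,6,7} --b--> {1,2,3,4,5,6,7}  [seen]
{1,2,3,4,6,7} --c--> {1,2,3,4,5,6,7}  [seen]
{1,2,3,4,5,7} --a--> {1,2,3,4,5,6,7}  [seen]
{1,2,3,4,5,7} --b--> {1,2,3,4,5,6,7}  [seen]
{1,2,3,4,5,7} --c--> {1,2,3,4,5,6,7}  [seen]
{1,2,3,4,5,6,7} --a--> {1,2,3,4,5,6,7}  [seen]
{1,2,3,4,5,6,7} --b--> {1,2,3,4,5,6,7}  [seen]
{1,2,3,4,5,6,7} --c--> {1,2,3,4,5,6,7}  [seen]
Reachable DFA states: {1}, {3,5,7}, {1,3,6,7}, {2,4,6,7}, {1,2,3,4,6,7}, {1,2,3,4,5,7}, {1,2,3,4,5,6,7}.
{2,4,5,6} is not among them.

no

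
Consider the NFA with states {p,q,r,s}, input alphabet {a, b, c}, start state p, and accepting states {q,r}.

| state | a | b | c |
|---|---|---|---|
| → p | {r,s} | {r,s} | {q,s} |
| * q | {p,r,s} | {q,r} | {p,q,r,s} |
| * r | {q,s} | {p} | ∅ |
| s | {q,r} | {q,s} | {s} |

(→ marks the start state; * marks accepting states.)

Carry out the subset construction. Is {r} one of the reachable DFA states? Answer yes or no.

no

Start state of the DFA: {p}.
{p} --a--> {r,s}  [new]
{p} --b--> {r,s}  [seen]
{p} --c--> {q,s}  [new]
{r,s} --a--> {q,r,s}  [new]
{r,s} --b--> {p,q,s}  [new]
{r,s} --c--> {s}  [new]
{q,s} --a--> {p,q,r,s}  [new]
{q,s} --b--> {q,r,s}  [seen]
{q,s} --c--> {p,q,r,s}  [seen]
{q,r,s} --a--> {p,q,r,s}  [seen]
{q,r,s} --b--> {p,q,r,s}  [seen]
{q,r,s} --c--> {p,q,r,s}  [seen]
{p,q,s} --a--> {p,q,r,s}  [seen]
{p,q,s} --b--> {q,r,s}  [seen]
{p,q,s} --c--> {p,q,r,s}  [seen]
{s} --a--> {q,r}  [new]
{s} --b--> {q,s}  [seen]
{s} --c--> {s}  [seen]
{p,q,r,s} --a--> {p,q,r,s}  [seen]
{p,q,r,s} --b--> {p,q,r,s}  [seen]
{p,q,r,s} --c--> {p,q,r,s}  [seen]
{q,r} --a--> {p,q,r,s}  [seen]
{q,r} --b--> {p,q,r}  [new]
{q,r} --c--> {p,q,r,s}  [seen]
{p,q,r} --a--> {p,q,r,s}  [seen]
{p,q,r} --b--> {p,q,r,s}  [seen]
{p,q,r} --c--> {p,q,r,s}  [seen]
Reachable DFA states: {p}, {r,s}, {q,s}, {q,r,s}, {p,q,s}, {s}, {p,q,r,s}, {q,r}, {p,q,r}.
{r} is not among them.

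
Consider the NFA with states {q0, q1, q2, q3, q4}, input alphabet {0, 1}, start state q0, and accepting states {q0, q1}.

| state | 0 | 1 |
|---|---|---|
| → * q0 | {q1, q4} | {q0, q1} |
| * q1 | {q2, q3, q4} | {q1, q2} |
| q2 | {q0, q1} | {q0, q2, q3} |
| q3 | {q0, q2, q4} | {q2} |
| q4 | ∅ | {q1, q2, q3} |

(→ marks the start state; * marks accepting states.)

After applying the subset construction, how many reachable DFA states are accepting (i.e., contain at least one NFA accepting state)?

Start state of the DFA: {q0}.
{q0} --0--> {q1, q4}  [new]
{q0} --1--> {q0, q1}  [new]
{q1, q4} --0--> {q2, q3, q4}  [new]
{q1, q4} --1--> {q1, q2, q3}  [new]
{q0, q1} --0--> {q1, q2, q3, q4}  [new]
{q0, q1} --1--> {q0, q1, q2}  [new]
{q2, q3, q4} --0--> {q0, q1, q2, q4}  [new]
{q2, q3, q4} --1--> {q0, q1, q2, q3}  [new]
{q1, q2, q3} --0--> {q0, q1, q2, q3, q4}  [new]
{q1, q2, q3} --1--> {q0, q1, q2, q3}  [seen]
{q1, q2, q3, q4} --0--> {q0, q1, q2, q3, q4}  [seen]
{q1, q2, q3, q4} --1--> {q0, q1, q2, q3}  [seen]
{q0, q1, q2} --0--> {q0, q1, q2, q3, q4}  [seen]
{q0, q1, q2} --1--> {q0, q1, q2, q3}  [seen]
{q0, q1, q2, q4} --0--> {q0, q1, q2, q3, q4}  [seen]
{q0, q1, q2, q4} --1--> {q0, q1, q2, q3}  [seen]
{q0, q1, q2, q3} --0--> {q0, q1, q2, q3, q4}  [seen]
{q0, q1, q2, q3} --1--> {q0, q1, q2, q3}  [seen]
{q0, q1, q2, q3, q4} --0--> {q0, q1, q2, q3, q4}  [seen]
{q0, q1, q2, q3, q4} --1--> {q0, q1, q2, q3}  [seen]
Reachable DFA states: {q0}, {q1, q4}, {q0, q1}, {q2, q3, q4}, {q1, q2, q3}, {q1, q2, q3, q4}, {q0, q1, q2}, {q0, q1, q2, q4}, {q0, q1, q2, q3}, {q0, q1, q2, q3, q4}.
Accepting DFA states (contain an NFA accepting state): {q0}, {q1, q4}, {q0, q1}, {q1, q2, q3}, {q1, q2, q3, q4}, {q0, q1, q2}, {q0, q1, q2, q4}, {q0, q1, q2, q3}, {q0, q1, q2, q3, q4}.

9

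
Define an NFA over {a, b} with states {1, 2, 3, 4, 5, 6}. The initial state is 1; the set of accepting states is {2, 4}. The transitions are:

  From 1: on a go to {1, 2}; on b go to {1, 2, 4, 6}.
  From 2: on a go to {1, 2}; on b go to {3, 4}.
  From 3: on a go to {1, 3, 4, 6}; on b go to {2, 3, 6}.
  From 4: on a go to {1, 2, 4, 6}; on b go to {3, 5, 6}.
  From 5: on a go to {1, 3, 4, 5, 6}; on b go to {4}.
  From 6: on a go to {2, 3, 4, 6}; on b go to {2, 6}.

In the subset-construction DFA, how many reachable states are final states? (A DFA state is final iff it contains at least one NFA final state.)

Start state of the DFA: {1}.
{1} --a--> {1, 2}  [new]
{1} --b--> {1, 2, 4, 6}  [new]
{1, 2} --a--> {1, 2}  [seen]
{1, 2} --b--> {1, 2, 3, 4, 6}  [new]
{1, 2, 4, 6} --a--> {1, 2, 3, 4, 6}  [seen]
{1, 2, 4, 6} --b--> {1, 2, 3, 4, 5, 6}  [new]
{1, 2, 3, 4, 6} --a--> {1, 2, 3, 4, 6}  [seen]
{1, 2, 3, 4, 6} --b--> {1, 2, 3, 4, 5, 6}  [seen]
{1, 2, 3, 4, 5, 6} --a--> {1, 2, 3, 4, 5, 6}  [seen]
{1, 2, 3, 4, 5, 6} --b--> {1, 2, 3, 4, 5, 6}  [seen]
Reachable DFA states: {1}, {1, 2}, {1, 2, 4, 6}, {1, 2, 3, 4, 6}, {1, 2, 3, 4, 5, 6}.
Accepting DFA states (contain an NFA accepting state): {1, 2}, {1, 2, 4, 6}, {1, 2, 3, 4, 6}, {1, 2, 3, 4, 5, 6}.

4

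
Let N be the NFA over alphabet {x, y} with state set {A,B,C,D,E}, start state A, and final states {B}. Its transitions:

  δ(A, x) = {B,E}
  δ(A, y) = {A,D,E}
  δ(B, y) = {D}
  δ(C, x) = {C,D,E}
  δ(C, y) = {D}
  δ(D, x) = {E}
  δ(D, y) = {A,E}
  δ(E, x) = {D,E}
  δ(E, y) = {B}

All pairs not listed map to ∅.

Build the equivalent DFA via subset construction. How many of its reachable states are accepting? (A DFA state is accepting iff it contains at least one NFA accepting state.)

Start state of the DFA: {A}.
{A} --x--> {B,E}  [new]
{A} --y--> {A,D,E}  [new]
{B,E} --x--> {D,E}  [new]
{B,E} --y--> {B,D}  [new]
{A,D,E} --x--> {B,D,E}  [new]
{A,D,E} --y--> {A,B,D,E}  [new]
{D,E} --x--> {D,E}  [seen]
{D,E} --y--> {A,B,E}  [new]
{B,D} --x--> {E}  [new]
{B,D} --y--> {A,D,E}  [seen]
{B,D,E} --x--> {D,E}  [seen]
{B,D,E} --y--> {A,B,D,E}  [seen]
{A,B,D,E} --x--> {B,D,E}  [seen]
{A,B,D,E} --y--> {A,B,D,E}  [seen]
{A,B,E} --x--> {B,D,E}  [seen]
{A,B,E} --y--> {A,B,D,E}  [seen]
{E} --x--> {D,E}  [seen]
{E} --y--> {B}  [new]
{B} --x--> ∅  [new]
{B} --y--> {D}  [new]
∅ --x--> ∅  [seen]
∅ --y--> ∅  [seen]
{D} --x--> {E}  [seen]
{D} --y--> {A,E}  [new]
{A,E} --x--> {B,D,E}  [seen]
{A,E} --y--> {A,B,D,E}  [seen]
Reachable DFA states: {A}, {B,E}, {A,D,E}, {D,E}, {B,D}, {B,D,E}, {A,B,D,E}, {A,B,E}, {E}, {B}, ∅, {D}, {A,E}.
Accepting DFA states (contain an NFA accepting state): {B,E}, {B,D}, {B,D,E}, {A,B,D,E}, {A,B,E}, {B}.

6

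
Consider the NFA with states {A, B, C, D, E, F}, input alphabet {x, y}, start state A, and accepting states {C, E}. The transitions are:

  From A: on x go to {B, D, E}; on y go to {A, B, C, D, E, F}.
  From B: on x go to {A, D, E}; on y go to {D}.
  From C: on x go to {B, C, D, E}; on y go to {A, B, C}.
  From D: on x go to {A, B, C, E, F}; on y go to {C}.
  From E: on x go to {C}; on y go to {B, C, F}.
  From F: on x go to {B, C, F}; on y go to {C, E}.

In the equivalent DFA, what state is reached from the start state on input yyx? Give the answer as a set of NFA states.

{A, B, C, D, E, F}

Start: {A}.
δ(A,y) = {A, B, C, D, E, F}.
Union: {A, B, C, D, E, F}.
After y: {A, B, C, D, E, F}.
δ(A,y) = {A, B, C, D, E, F}; δ(B,y) = {D}; δ(C,y) = {A, B, C}; δ(D,y) = {C}; δ(E,y) = {B, C, F}; δ(F,y) = {C, E}.
Union: {A, B, C, D, E, F}.
After y: {A, B, C, D, E, F}.
δ(A,x) = {B, D, E}; δ(B,x) = {A, D, E}; δ(C,x) = {B, C, D, E}; δ(D,x) = {A, B, C, E, F}; δ(E,x) = {C}; δ(F,x) = {B, C, F}.
Union: {A, B, C, D, E, F}.
After x: {A, B, C, D, E, F}.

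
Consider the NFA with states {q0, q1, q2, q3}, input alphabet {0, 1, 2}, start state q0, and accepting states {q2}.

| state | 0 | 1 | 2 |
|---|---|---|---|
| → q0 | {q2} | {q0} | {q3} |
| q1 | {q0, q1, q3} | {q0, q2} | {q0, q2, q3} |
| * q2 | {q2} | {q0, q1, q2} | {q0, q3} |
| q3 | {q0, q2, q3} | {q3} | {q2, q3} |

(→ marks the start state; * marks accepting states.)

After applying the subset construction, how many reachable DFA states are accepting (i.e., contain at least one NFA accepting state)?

5

Start state of the DFA: {q0}.
{q0} --0--> {q2}  [new]
{q0} --1--> {q0}  [seen]
{q0} --2--> {q3}  [new]
{q2} --0--> {q2}  [seen]
{q2} --1--> {q0, q1, q2}  [new]
{q2} --2--> {q0, q3}  [new]
{q3} --0--> {q0, q2, q3}  [new]
{q3} --1--> {q3}  [seen]
{q3} --2--> {q2, q3}  [new]
{q0, q1, q2} --0--> {q0, q1, q2, q3}  [new]
{q0, q1, q2} --1--> {q0, q1, q2}  [seen]
{q0, q1, q2} --2--> {q0, q2, q3}  [seen]
{q0, q3} --0--> {q0, q2, q3}  [seen]
{q0, q3} --1--> {q0, q3}  [seen]
{q0, q3} --2--> {q2, q3}  [seen]
{q0, q2, q3} --0--> {q0, q2, q3}  [seen]
{q0, q2, q3} --1--> {q0, q1, q2, q3}  [seen]
{q0, q2, q3} --2--> {q0, q2, q3}  [seen]
{q2, q3} --0--> {q0, q2, q3}  [seen]
{q2, q3} --1--> {q0, q1, q2, q3}  [seen]
{q2, q3} --2--> {q0, q2, q3}  [seen]
{q0, q1, q2, q3} --0--> {q0, q1, q2, q3}  [seen]
{q0, q1, q2, q3} --1--> {q0, q1, q2, q3}  [seen]
{q0, q1, q2, q3} --2--> {q0, q2, q3}  [seen]
Reachable DFA states: {q0}, {q2}, {q3}, {q0, q1, q2}, {q0, q3}, {q0, q2, q3}, {q2, q3}, {q0, q1, q2, q3}.
Accepting DFA states (contain an NFA accepting state): {q2}, {q0, q1, q2}, {q0, q2, q3}, {q2, q3}, {q0, q1, q2, q3}.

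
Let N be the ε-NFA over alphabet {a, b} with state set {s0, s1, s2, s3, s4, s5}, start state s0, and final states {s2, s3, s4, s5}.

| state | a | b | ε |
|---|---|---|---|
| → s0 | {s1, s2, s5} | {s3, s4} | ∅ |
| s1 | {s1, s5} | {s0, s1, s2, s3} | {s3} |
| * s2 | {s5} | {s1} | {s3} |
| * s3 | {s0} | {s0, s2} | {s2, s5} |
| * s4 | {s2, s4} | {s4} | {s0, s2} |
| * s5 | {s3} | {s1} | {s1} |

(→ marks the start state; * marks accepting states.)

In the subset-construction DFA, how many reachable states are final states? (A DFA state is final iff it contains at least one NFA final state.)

3

Start state of the DFA: {s0} (ε-closure of the NFA start).
{s0} --a--> {s1, s2, s3, s5}  [new]
{s0} --b--> {s0, s1, s2, s3, s4, s5}  [new]
{s1, s2, s3, s5} --a--> {s0, s1, s2, s3, s5}  [new]
{s1, s2, s3, s5} --b--> {s0, s1, s2, s3, s5}  [seen]
{s0, s1, s2, s3, s4, s5} --a--> {s0, s1, s2, s3, s4, s5}  [seen]
{s0, s1, s2, s3, s4, s5} --b--> {s0, s1, s2, s3, s4, s5}  [seen]
{s0, s1, s2, s3, s5} --a--> {s0, s1, s2, s3, s5}  [seen]
{s0, s1, s2, s3, s5} --b--> {s0, s1, s2, s3, s4, s5}  [seen]
Reachable DFA states: {s0}, {s1, s2, s3, s5}, {s0, s1, s2, s3, s4, s5}, {s0, s1, s2, s3, s5}.
Accepting DFA states (contain an NFA accepting state): {s1, s2, s3, s5}, {s0, s1, s2, s3, s4, s5}, {s0, s1, s2, s3, s5}.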